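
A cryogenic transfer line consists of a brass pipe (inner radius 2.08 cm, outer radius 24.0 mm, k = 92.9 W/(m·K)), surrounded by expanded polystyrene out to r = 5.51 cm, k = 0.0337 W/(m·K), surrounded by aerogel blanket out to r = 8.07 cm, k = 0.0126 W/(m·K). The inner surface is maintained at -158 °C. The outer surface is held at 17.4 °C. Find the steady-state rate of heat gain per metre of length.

Resistance network (inner→outer):
  R'_brass = ln(0.0240/0.0208)/(2πk) = 0.1431/(2π·92.9) = 2.452×10^-4 m·K/W
  R'_expanded polystyrene = ln(0.0551/0.0240)/(2πk) = 0.8311/(2π·0.0337) = 3.925 m·K/W
  R'_aerogel blanket = ln(0.0807/0.0551)/(2πk) = 0.3816/(2π·0.0126) = 4.820 m·K/W
ΣR = 2.452×10^-4 + 3.925 + 4.820 = 8.745 m·K/W
Q' = ΔT/ΣR = (-158 °C − 17.4 °C)/8.745 = -20.1 W/m
(Negative Q' ⇒ heat flows inward; heat gain = 20.1 W/m.)

Q' = 20.1 W/m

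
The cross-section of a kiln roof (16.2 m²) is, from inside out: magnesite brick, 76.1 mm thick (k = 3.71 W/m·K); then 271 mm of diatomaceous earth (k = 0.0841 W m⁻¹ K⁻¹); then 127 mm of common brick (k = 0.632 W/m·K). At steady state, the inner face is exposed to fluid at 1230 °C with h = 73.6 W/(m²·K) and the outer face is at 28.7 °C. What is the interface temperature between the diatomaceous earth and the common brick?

Treat each layer as a resistance in series:
  R_conv,in = 1/(hA) = 1/(73.6·16.2) = 8.387×10^-4 K/W
  R_magnesite brick = L/(kA) = 0.0761/(3.71·16.2) = 0.001266 K/W
  R_diatomaceous earth = L/(kA) = 0.271/(0.0841·16.2) = 0.1989 K/W
  R_common brick = L/(kA) = 0.127/(0.632·16.2) = 0.01240 K/W
ΣR = 8.387×10^-4 + 0.001266 + 0.1989 + 0.01240 = 0.2134 K/W
Q = ΔT/ΣR = (1230 °C − 28.7 °C)/0.2134 = 5629 W
From the inner boundary to the diatomaceous earth/common brick interface, ΣR_partial = 0.2010 K/W.
T_interface = T_in − Q·ΣR_partial = 1230 °C − (5629)(0.2010) = 99 °C

T = 99 °C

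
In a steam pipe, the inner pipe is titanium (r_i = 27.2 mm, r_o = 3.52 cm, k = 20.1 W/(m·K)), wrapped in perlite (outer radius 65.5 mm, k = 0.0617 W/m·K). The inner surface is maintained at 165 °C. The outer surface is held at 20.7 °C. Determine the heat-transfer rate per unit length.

Q' = 90.0 W/m

Series thermal resistances, inner to outer:
  R'_titanium = ln(0.0352/0.0272)/(2πk) = 0.2578/(2π·20.1) = 0.002042 m·K/W
  R'_perlite = ln(0.0655/0.0352)/(2πk) = 0.6210/(2π·0.0617) = 1.602 m·K/W
ΣR = 0.002042 + 1.602 = 1.604 m·K/W
Q' = ΔT/ΣR = (165 °C − 20.7 °C)/1.604 = 90.0 W/m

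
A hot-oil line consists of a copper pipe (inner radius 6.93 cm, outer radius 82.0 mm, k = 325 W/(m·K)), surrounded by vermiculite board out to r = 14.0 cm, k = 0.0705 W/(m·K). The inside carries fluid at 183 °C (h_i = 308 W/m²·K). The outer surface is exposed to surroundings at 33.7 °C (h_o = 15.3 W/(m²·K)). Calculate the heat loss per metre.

Q' = 116 W/m

Treat each layer as a resistance in series:
  R'_conv,in = 1/(2πr h) = 1/(2π·0.0693·308) = 0.007457 m·K/W
  R'_copper = ln(0.0820/0.0693)/(2πk) = 0.1683/(2π·325) = 8.241×10^-5 m·K/W
  R'_vermiculite board = ln(0.140/0.0820)/(2πk) = 0.5349/(2π·0.0705) = 1.208 m·K/W
  R'_conv,out = 1/(2πr h) = 1/(2π·0.140·15.3) = 0.07430 m·K/W
ΣR = 0.007457 + 8.241×10^-5 + 1.208 + 0.07430 = 1.290 m·K/W
Q' = ΔT/ΣR = (183 °C − 33.7 °C)/1.290 = 116 W/m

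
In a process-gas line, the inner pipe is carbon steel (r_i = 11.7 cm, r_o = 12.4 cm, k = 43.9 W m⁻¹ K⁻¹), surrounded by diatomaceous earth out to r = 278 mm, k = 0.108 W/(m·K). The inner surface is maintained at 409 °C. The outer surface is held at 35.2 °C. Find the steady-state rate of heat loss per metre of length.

Q' = 314 W/m

Treat each layer as a resistance in series:
  R'_carbon steel = ln(0.124/0.117)/(2πk) = 0.05811/(2π·43.9) = 2.107×10^-4 m·K/W
  R'_diatomaceous earth = ln(0.278/0.124)/(2πk) = 0.8073/(2π·0.108) = 1.190 m·K/W
ΣR = 2.107×10^-4 + 1.190 = 1.190 m·K/W
Q' = ΔT/ΣR = (409 °C − 35.2 °C)/1.190 = 314 W/m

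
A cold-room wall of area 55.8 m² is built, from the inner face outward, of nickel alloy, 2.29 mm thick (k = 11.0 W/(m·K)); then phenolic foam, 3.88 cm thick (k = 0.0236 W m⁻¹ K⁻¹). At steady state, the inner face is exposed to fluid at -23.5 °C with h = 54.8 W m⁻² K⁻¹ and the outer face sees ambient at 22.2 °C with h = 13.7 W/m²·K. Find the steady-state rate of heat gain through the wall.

Q = 1470 W

Series thermal resistances, inner to outer:
  R_conv,in = 1/(hA) = 1/(54.8·55.8) = 3.270×10^-4 K/W
  R_nickel alloy = L/(kA) = 0.00229/(11.0·55.8) = 3.731×10^-6 K/W
  R_phenolic foam = L/(kA) = 0.0388/(0.0236·55.8) = 0.02946 K/W
  R_conv,out = 1/(hA) = 1/(13.7·55.8) = 0.001308 K/W
ΣR = 3.270×10^-4 + 3.731×10^-6 + 0.02946 + 0.001308 = 0.03110 K/W
Q = ΔT/ΣR = (-23.5 °C − 22.2 °C)/0.03110 = -1470 W
(Negative Q ⇒ heat flows inward; heat gain = 1470 W.)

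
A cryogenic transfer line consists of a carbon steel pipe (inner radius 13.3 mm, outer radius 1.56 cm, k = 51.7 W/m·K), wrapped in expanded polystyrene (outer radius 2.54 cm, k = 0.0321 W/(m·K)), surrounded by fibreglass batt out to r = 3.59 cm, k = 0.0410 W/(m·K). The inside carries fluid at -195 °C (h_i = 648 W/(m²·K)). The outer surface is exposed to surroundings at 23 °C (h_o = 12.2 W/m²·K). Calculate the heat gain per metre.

Resistance network (inner→outer):
  R'_conv,in = 1/(2πr h) = 1/(2π·0.0133·648) = 0.01847 m·K/W
  R'_carbon steel = ln(0.0156/0.0133)/(2πk) = 0.1595/(2π·51.7) = 4.910×10^-4 m·K/W
  R'_expanded polystyrene = ln(0.0254/0.0156)/(2πk) = 0.4875/(2π·0.0321) = 2.417 m·K/W
  R'_fibreglass batt = ln(0.0359/0.0254)/(2πk) = 0.3460/(2π·0.0410) = 1.343 m·K/W
  R'_conv,out = 1/(2πr h) = 1/(2π·0.0359·12.2) = 0.3634 m·K/W
ΣR = 0.01847 + 4.910×10^-4 + 2.417 + 1.343 + 0.3634 = 4.142 m·K/W
Q' = ΔT/ΣR = (-195 °C − 23 °C)/4.142 = -52.6 W/m
(Negative Q' ⇒ heat flows inward; heat gain = 52.6 W/m.)

Q' = 52.6 W/m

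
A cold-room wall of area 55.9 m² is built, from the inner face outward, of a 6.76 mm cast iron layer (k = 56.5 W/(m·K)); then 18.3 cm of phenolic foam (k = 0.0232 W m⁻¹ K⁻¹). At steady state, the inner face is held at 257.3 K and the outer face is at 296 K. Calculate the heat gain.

Q = 274 W

Treat each layer as a resistance in series:
  R_cast iron = L/(kA) = 0.00676/(56.5·55.9) = 2.140×10^-6 K/W
  R_phenolic foam = L/(kA) = 0.183/(0.0232·55.9) = 0.1411 K/W
ΣR = 2.140×10^-6 + 0.1411 = 0.1411 K/W
Q = ΔT/ΣR = (257.3 K − 296 K)/0.1411 = -274 W
(Negative Q ⇒ heat flows inward; heat gain = 274 W.)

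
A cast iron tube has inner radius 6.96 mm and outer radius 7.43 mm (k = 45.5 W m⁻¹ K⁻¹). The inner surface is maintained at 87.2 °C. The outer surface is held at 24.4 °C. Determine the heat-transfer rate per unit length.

Q' = 2.75×10^5 W/m

Q' = 2πk·ΔT/ln(r₂/r₁) = 2π × 45.5 × 62.8 / ln(0.00743/0.00696) = 2.75×10^5 W/m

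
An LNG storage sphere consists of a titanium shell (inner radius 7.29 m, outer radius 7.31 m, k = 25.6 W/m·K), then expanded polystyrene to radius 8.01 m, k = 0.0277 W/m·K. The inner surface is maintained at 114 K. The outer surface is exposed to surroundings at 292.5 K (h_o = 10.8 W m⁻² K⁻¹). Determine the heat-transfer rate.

Treat each layer as a resistance in series:
  R_titanium = (1/7.29 − 1/7.31)/(4πk) = 3.753×10^-4/(4π·25.6) = 1.167×10^-6 K/W
  R_expanded polystyrene = (1/7.31 − 1/8.01)/(4πk) = 0.01195/(4π·0.0277) = 0.03434 K/W
  R_conv,out = 1/(4πr²h) = 1/(4π·8.01²·10.8) = 1.148×10^-4 K/W
ΣR = 1.167×10^-6 + 0.03434 + 1.148×10^-4 = 0.03446 K/W
Q = ΔT/ΣR = (114 K − 292.5 K)/0.03446 = -5180 W
(Negative Q ⇒ heat flows inward; heat gain = 5180 W.)

Q = 5.18 kW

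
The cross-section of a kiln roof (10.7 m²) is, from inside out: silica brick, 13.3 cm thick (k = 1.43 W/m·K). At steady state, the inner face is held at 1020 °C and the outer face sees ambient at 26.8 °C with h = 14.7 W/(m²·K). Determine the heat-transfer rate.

Q = 66.0 kW

Treat each layer as a resistance in series:
  R_silica brick = L/(kA) = 0.133/(1.43·10.7) = 0.008692 K/W
  R_conv,out = 1/(hA) = 1/(14.7·10.7) = 0.006358 K/W
ΣR = 0.008692 + 0.006358 = 0.01505 K/W
Q = ΔT/ΣR = (1020 °C − 26.8 °C)/0.01505 = 66000 W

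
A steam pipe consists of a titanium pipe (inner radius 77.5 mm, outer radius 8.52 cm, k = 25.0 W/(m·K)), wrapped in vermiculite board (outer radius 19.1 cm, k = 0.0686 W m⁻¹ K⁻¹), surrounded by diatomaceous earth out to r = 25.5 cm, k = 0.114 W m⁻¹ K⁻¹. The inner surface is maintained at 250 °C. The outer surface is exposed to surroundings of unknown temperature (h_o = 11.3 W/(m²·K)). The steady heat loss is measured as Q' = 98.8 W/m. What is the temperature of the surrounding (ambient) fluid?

T_out = 19.6 °C

Sum the resistances:
  R'_titanium = ln(0.0852/0.0775)/(2πk) = 0.09472/(2π·25.0) = 6.030×10^-4 m·K/W
  R'_vermiculite board = ln(0.191/0.0852)/(2πk) = 0.8073/(2π·0.0686) = 1.873 m·K/W
  R'_diatomaceous earth = ln(0.255/0.191)/(2πk) = 0.2890/(2π·0.114) = 0.4035 m·K/W
  R'_conv,out = 1/(2πr h) = 1/(2π·0.255·11.3) = 0.05523 m·K/W
ΣR = 2.332 m·K/W
ΔT = Q'·ΣR = 98.8 × 2.332 = 230.4 K
Heat flows outward, so T_out = T_in − ΔT = 250 − 230.4 = 19.6 °C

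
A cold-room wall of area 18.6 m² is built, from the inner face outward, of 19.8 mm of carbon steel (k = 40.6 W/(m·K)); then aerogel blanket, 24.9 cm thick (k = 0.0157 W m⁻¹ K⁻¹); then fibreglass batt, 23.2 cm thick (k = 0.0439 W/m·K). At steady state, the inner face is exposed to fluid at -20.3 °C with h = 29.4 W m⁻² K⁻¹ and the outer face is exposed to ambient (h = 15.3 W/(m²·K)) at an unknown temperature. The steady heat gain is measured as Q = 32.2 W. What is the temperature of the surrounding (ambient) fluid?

Series resistances:
  R_conv,in = 1/(hA) = 1/(29.4·18.6) = 0.001829 K/W
  R_carbon steel = L/(kA) = 0.0198/(40.6·18.6) = 2.622×10^-5 K/W
  R_aerogel blanket = L/(kA) = 0.249/(0.0157·18.6) = 0.8527 K/W
  R_fibreglass batt = L/(kA) = 0.232/(0.0439·18.6) = 0.2841 K/W
  R_conv,out = 1/(hA) = 1/(15.3·18.6) = 0.003514 K/W
ΣR = 1.142 K/W
ΔT = Q·ΣR = 32.2 × 1.142 = 36.77 K
Heat flows inward, so T_out = T_in + ΔT = -20.3 + 36.77 = 16.5 °C

T_out = 16.5 °C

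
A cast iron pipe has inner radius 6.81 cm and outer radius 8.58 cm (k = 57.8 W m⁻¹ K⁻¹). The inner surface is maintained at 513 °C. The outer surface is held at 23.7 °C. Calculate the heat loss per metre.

Q' = 7.69×10^5 W/m

Q' = 2πk·ΔT/ln(r₂/r₁) = 2π × 57.8 × 489.3 / ln(0.0858/0.0681) = 7.69×10^5 W/m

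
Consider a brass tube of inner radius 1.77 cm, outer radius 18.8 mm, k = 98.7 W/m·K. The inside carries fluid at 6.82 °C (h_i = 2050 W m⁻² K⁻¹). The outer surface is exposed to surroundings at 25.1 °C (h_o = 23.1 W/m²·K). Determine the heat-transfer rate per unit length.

Treat each layer as a resistance in series:
  R'_conv,in = 1/(2πr h) = 1/(2π·0.0177·2050) = 0.004386 m·K/W
  R'_brass = ln(0.0188/0.0177)/(2πk) = 0.06029/(2π·98.7) = 9.722×10^-5 m·K/W
  R'_conv,out = 1/(2πr h) = 1/(2π·0.0188·23.1) = 0.3665 m·K/W
ΣR = 0.004386 + 9.722×10^-5 + 0.3665 = 0.3710 m·K/W
Q' = ΔT/ΣR = (6.82 °C − 25.1 °C)/0.3710 = -49.3 W/m
(Negative Q' ⇒ heat flows inward; heat gain = 49.3 W/m.)

Q' = 49.3 W/m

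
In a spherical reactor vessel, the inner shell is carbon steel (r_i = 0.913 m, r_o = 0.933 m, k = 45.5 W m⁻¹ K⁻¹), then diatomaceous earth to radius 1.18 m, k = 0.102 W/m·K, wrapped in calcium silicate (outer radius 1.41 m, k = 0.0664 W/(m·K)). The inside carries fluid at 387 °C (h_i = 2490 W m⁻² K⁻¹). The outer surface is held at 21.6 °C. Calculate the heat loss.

Q = 1070 W

Series thermal resistances, inner to outer:
  R_conv,in = 1/(4πr²h) = 1/(4π·0.913²·2490) = 3.834×10^-5 K/W
  R_carbon steel = (1/0.913 − 1/0.933)/(4πk) = 0.02348/(4π·45.5) = 4.106×10^-5 K/W
  R_diatomaceous earth = (1/0.933 − 1/1.18)/(4πk) = 0.2244/(4π·0.102) = 0.1750 K/W
  R_calcium silicate = (1/1.18 − 1/1.41)/(4πk) = 0.1382/(4π·0.0664) = 0.1657 K/W
ΣR = 3.834×10^-5 + 4.106×10^-5 + 0.1750 + 0.1657 = 0.3408 K/W
Q = ΔT/ΣR = (387 °C − 21.6 °C)/0.3408 = 1070 W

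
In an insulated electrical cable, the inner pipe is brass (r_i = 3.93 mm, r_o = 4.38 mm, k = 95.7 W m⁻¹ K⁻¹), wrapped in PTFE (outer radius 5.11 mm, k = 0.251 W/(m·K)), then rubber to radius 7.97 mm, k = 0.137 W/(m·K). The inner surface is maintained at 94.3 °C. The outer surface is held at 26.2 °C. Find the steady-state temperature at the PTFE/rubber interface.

Series thermal resistances, inner to outer:
  R'_brass = ln(0.00438/0.00393)/(2πk) = 0.1084/(2π·95.7) = 1.803×10^-4 m·K/W
  R'_PTFE = ln(0.00511/0.00438)/(2πk) = 0.1542/(2π·0.251) = 0.09774 m·K/W
  R'_rubber = ln(0.00797/0.00511)/(2πk) = 0.4445/(2π·0.137) = 0.5164 m·K/W
ΣR = 1.803×10^-4 + 0.09774 + 0.5164 = 0.6143 m·K/W
Q' = ΔT/ΣR = (94.3 °C − 26.2 °C)/0.6143 = 110.9 W/m
From the inner boundary to the PTFE/rubber interface, ΣR_partial = 0.09792 m·K/W.
T_interface = T_in − Q'·ΣR_partial = 94.3 °C − (110.9)(0.09792) = 83.4 °C

T = 83.4 °C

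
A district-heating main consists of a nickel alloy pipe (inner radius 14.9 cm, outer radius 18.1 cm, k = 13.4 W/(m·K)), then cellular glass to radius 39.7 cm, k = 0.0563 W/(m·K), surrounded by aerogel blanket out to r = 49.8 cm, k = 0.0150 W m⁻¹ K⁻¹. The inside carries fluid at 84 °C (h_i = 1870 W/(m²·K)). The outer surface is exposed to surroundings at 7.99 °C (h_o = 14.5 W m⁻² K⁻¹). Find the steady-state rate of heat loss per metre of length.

Resistance network (inner→outer):
  R'_conv,in = 1/(2πr h) = 1/(2π·0.149·1870) = 5.712×10^-4 m·K/W
  R'_nickel alloy = ln(0.181/0.149)/(2πk) = 0.1946/(2π·13.4) = 0.002311 m·K/W
  R'_cellular glass = ln(0.397/0.181)/(2πk) = 0.7854/(2π·0.0563) = 2.220 m·K/W
  R'_aerogel blanket = ln(0.498/0.397)/(2πk) = 0.2267/(2π·0.0150) = 2.405 m·K/W
  R'_conv,out = 1/(2πr h) = 1/(2π·0.498·14.5) = 0.02204 m·K/W
ΣR = 5.712×10^-4 + 0.002311 + 2.220 + 2.405 + 0.02204 = 4.650 m·K/W
Q' = ΔT/ΣR = (84 °C − 7.99 °C)/4.650 = 16.3 W/m

Q' = 16.3 W/m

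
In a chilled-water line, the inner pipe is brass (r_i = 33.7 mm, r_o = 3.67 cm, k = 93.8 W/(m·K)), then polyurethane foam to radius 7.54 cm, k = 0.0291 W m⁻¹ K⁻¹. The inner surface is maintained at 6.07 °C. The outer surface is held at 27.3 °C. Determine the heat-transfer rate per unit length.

Resistance network (inner→outer):
  R'_brass = ln(0.0367/0.0337)/(2πk) = 0.08528/(2π·93.8) = 1.447×10^-4 m·K/W
  R'_polyurethane foam = ln(0.0754/0.0367)/(2πk) = 0.7200/(2π·0.0291) = 3.938 m·K/W
ΣR = 1.447×10^-4 + 3.938 = 3.938 m·K/W
Q' = ΔT/ΣR = (6.07 °C − 27.3 °C)/3.938 = -5.39 W/m
(Negative Q' ⇒ heat flows inward; heat gain = 5.39 W/m.)

Q' = 5.39 W/m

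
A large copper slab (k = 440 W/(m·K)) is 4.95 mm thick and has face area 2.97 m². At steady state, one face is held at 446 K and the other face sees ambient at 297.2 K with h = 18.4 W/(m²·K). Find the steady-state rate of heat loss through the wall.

Treat each layer as a resistance in series:
  R_copper = L/(kA) = 0.00495/(440·2.97) = 3.788×10^-6 K/W
  R_conv,out = 1/(hA) = 1/(18.4·2.97) = 0.01830 K/W
ΣR = 3.788×10^-6 + 0.01830 = 0.01830 K/W
Q = ΔT/ΣR = (446 K − 297.2 K)/0.01830 = 8130 W

Q = 8.13 kW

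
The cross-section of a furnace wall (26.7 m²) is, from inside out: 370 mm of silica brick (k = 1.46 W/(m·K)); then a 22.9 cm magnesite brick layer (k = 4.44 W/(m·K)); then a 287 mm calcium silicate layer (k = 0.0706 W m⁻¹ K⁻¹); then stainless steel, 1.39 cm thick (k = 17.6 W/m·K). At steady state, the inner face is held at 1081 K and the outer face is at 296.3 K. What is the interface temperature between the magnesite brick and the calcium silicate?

T = 1026 K

Treat each layer as a resistance in series:
  R_silica brick = L/(kA) = 0.370/(1.46·26.7) = 0.009492 K/W
  R_magnesite brick = L/(kA) = 0.229/(4.44·26.7) = 0.001932 K/W
  R_calcium silicate = L/(kA) = 0.287/(0.0706·26.7) = 0.1523 K/W
  R_stainless steel = L/(kA) = 0.0139/(17.6·26.7) = 2.958×10^-5 K/W
ΣR = 0.009492 + 0.001932 + 0.1523 + 2.958×10^-5 = 0.1638 K/W
Q = ΔT/ΣR = (1081 K − 296.3 K)/0.1638 = 4791 W
From the inner boundary to the magnesite brick/calcium silicate interface, ΣR_partial = 0.01142 K/W.
T_interface = T_in − Q·ΣR_partial = 1081 K − (4791)(0.01142) = 1026 K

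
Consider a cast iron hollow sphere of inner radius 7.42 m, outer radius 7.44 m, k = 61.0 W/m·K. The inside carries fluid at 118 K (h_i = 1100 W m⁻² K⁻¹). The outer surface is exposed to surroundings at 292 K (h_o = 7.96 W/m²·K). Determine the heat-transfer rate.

Series thermal resistances, inner to outer:
  R_conv,in = 1/(4πr²h) = 1/(4π·7.42²·1100) = 1.314×10^-6 K/W
  R_cast iron = (1/7.42 − 1/7.44)/(4πk) = 3.623×10^-4/(4π·61.0) = 4.726×10^-7 K/W
  R_conv,out = 1/(4πr²h) = 1/(4π·7.44²·7.96) = 1.806×10^-4 K/W
ΣR = 1.314×10^-6 + 4.726×10^-7 + 1.806×10^-4 = 1.824×10^-4 K/W
Q = ΔT/ΣR = (118 K − 292 K)/1.824×10^-4 = -9.54×10^5 W
(Negative Q ⇒ heat flows inward; heat gain = 9.54×10^5 W.)

Q = 954 kW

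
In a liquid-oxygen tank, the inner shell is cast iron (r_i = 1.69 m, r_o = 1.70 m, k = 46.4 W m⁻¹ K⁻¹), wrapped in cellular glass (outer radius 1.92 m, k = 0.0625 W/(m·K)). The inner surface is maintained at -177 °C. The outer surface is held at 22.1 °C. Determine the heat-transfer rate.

Q = 2.32 kW

Series thermal resistances, inner to outer:
  R_cast iron = (1/1.69 − 1/1.70)/(4πk) = 0.003481/(4π·46.4) = 5.969×10^-6 K/W
  R_cellular glass = (1/1.70 − 1/1.92)/(4πk) = 0.06740/(4π·0.0625) = 0.08582 K/W
ΣR = 5.969×10^-6 + 0.08582 = 0.08583 K/W
Q = ΔT/ΣR = (-177 °C − 22.1 °C)/0.08583 = -2320 W
(Negative Q ⇒ heat flows inward; heat gain = 2320 W.)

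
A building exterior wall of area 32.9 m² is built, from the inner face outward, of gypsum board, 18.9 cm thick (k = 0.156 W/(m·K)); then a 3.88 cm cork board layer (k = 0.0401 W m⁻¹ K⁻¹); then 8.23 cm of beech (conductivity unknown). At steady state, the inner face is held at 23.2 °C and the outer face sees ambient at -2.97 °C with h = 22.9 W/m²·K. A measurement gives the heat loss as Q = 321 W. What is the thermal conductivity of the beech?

k = 0.179 W/m·K

ΣR = ΔT/Q = |23.2 − -2.97|/321 = 0.08153 K/W
Known resistances:
  R_gypsum board = L/(kA) = 0.189/(0.156·32.9) = 0.03682 K/W
  R_cork board = L/(kA) = 0.0388/(0.0401·32.9) = 0.02941 K/W
  R_conv,out = 1/(hA) = 1/(22.9·32.9) = 0.001327 K/W
R_beech = ΣR − ΣR_known = 0.08153 − 0.06756 = 0.01397 K/W
L/(kA) = 0.01397 ⇒ k = 0.0823/(0.01397·32.9) = 0.179 W/m·K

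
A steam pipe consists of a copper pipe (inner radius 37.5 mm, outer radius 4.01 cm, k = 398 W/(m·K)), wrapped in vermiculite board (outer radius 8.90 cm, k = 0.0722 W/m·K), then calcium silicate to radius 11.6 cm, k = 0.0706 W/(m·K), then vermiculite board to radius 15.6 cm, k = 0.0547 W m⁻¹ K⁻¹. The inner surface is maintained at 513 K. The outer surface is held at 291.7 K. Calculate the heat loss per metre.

Q' = 68.8 W/m

Resistance network (inner→outer):
  R'_copper = ln(0.0401/0.0375)/(2πk) = 0.06704/(2π·398) = 2.681×10^-5 m·K/W
  R'_vermiculite board = ln(0.0890/0.0401)/(2πk) = 0.7973/(2π·0.0722) = 1.757 m·K/W
  R'_calcium silicate = ln(0.116/0.0890)/(2πk) = 0.2650/(2π·0.0706) = 0.5973 m·K/W
  R'_vermiculite board = ln(0.156/0.116)/(2πk) = 0.2963/(2π·0.0547) = 0.8620 m·K/W
ΣR = 2.681×10^-5 + 1.757 + 0.5973 + 0.8620 = 3.216 m·K/W
Q' = ΔT/ΣR = (513 K − 291.7 K)/3.216 = 68.8 W/m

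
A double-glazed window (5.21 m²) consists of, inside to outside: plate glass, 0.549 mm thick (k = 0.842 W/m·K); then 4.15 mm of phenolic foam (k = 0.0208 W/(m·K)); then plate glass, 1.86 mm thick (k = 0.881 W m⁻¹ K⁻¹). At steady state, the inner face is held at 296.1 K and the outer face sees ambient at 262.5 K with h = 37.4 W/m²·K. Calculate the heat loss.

Q = 764 W

Resistance network (inner→outer):
  R_plate glass = L/(kA) = 5.49×10^-4/(0.842·5.21) = 1.251×10^-4 K/W
  R_phenolic foam = L/(kA) = 0.00415/(0.0208·5.21) = 0.03830 K/W
  R_plate glass = L/(kA) = 0.00186/(0.881·5.21) = 4.052×10^-4 K/W
  R_conv,out = 1/(hA) = 1/(37.4·5.21) = 0.005132 K/W
ΣR = 1.251×10^-4 + 0.03830 + 4.052×10^-4 + 0.005132 = 0.04396 K/W
Q = ΔT/ΣR = (296.1 K − 262.5 K)/0.04396 = 764 W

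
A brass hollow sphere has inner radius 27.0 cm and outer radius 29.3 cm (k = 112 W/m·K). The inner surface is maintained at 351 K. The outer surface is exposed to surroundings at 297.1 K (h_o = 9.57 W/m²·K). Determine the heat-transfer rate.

Series thermal resistances, inner to outer:
  R_brass = (1/0.270 − 1/0.293)/(4πk) = 0.2907/(4π·112) = 2.066×10^-4 K/W
  R_conv,out = 1/(4πr²h) = 1/(4π·0.293²·9.57) = 0.09686 K/W
ΣR = 2.066×10^-4 + 0.09686 = 0.09707 K/W
Q = ΔT/ΣR = (351 K − 297.1 K)/0.09707 = 555 W

Q = 555 W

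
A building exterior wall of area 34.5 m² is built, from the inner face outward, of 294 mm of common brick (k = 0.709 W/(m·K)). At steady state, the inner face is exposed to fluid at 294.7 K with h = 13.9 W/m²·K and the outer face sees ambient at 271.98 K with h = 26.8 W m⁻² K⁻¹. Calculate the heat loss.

Q = 1500 W

Series thermal resistances, inner to outer:
  R_conv,in = 1/(hA) = 1/(13.9·34.5) = 0.002085 K/W
  R_common brick = L/(kA) = 0.294/(0.709·34.5) = 0.01202 K/W
  R_conv,out = 1/(hA) = 1/(26.8·34.5) = 0.001082 K/W
ΣR = 0.002085 + 0.01202 + 0.001082 = 0.01519 K/W
Q = ΔT/ΣR = (294.7 K − 271.98 K)/0.01519 = 1500 W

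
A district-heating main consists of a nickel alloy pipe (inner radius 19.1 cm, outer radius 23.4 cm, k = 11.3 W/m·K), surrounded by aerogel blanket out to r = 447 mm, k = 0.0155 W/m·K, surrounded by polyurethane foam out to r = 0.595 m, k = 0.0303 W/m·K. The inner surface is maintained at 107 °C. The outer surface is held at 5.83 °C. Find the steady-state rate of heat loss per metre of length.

Resistance network (inner→outer):
  R'_nickel alloy = ln(0.234/0.191)/(2πk) = 0.2030/(2π·11.3) = 0.002860 m·K/W
  R'_aerogel blanket = ln(0.447/0.234)/(2πk) = 0.6472/(2π·0.0155) = 6.646 m·K/W
  R'_polyurethane foam = ln(0.595/0.447)/(2πk) = 0.2860/(2π·0.0303) = 1.502 m·K/W
ΣR = 0.002860 + 6.646 + 1.502 = 8.151 m·K/W
Q' = ΔT/ΣR = (107 °C − 5.83 °C)/8.151 = 12.4 W/m

Q' = 12.4 W/m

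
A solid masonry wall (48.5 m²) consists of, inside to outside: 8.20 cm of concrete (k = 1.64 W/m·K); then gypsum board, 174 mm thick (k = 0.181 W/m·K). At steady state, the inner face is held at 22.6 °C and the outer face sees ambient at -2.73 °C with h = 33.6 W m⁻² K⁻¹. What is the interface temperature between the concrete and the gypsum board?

T = 21.4 °C

Resistance network (inner→outer):
  R_concrete = L/(kA) = 0.0820/(1.64·48.5) = 0.001031 K/W
  R_gypsum board = L/(kA) = 0.174/(0.181·48.5) = 0.01982 K/W
  R_conv,out = 1/(hA) = 1/(33.6·48.5) = 6.136×10^-4 K/W
ΣR = 0.001031 + 0.01982 + 6.136×10^-4 = 0.02146 K/W
Q = ΔT/ΣR = (22.6 °C − -2.73 °C)/0.02146 = 1180 W
From the inner boundary to the concrete/gypsum board interface, ΣR_partial = 0.001031 K/W.
T_interface = T_in − Q·ΣR_partial = 22.6 °C − (1180)(0.001031) = 21.4 °C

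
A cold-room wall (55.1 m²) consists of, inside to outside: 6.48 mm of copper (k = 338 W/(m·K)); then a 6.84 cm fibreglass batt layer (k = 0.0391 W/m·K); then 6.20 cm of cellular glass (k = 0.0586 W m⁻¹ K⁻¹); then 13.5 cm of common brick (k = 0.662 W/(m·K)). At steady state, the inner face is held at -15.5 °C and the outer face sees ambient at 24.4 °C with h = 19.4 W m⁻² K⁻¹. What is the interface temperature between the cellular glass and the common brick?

Resistance network (inner→outer):
  R_copper = L/(kA) = 0.00648/(338·55.1) = 3.479×10^-7 K/W
  R_fibreglass batt = L/(kA) = 0.0684/(0.0391·55.1) = 0.03175 K/W
  R_cellular glass = L/(kA) = 0.0620/(0.0586·55.1) = 0.01920 K/W
  R_common brick = L/(kA) = 0.135/(0.662·55.1) = 0.003701 K/W
  R_conv,out = 1/(hA) = 1/(19.4·55.1) = 9.355×10^-4 K/W
ΣR = 3.479×10^-7 + 0.03175 + 0.01920 + 0.003701 + 9.355×10^-4 = 0.05559 K/W
Q = ΔT/ΣR = (-15.5 °C − 24.4 °C)/0.05559 = -717.8 W
From the inner boundary to the cellular glass/common brick interface, ΣR_partial = 0.05095 K/W.
T_interface = T_in − Q·ΣR_partial = -15.5 °C − (-717.8)(0.05095) = 21.1 °C

T = 21.1 °C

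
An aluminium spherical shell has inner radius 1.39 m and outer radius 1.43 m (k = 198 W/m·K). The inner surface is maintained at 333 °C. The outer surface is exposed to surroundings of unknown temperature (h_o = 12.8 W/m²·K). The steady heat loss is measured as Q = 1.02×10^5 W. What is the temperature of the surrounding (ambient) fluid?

T_out = 22.1 °C

Sum the resistances:
  R_aluminium = (1/1.39 − 1/1.43)/(4πk) = 0.02012/(4π·198) = 8.088×10^-6 K/W
  R_conv,out = 1/(4πr²h) = 1/(4π·1.43²·12.8) = 0.003040 K/W
ΣR = 0.003048 K/W
ΔT = Q·ΣR = 1.02×10^5 × 0.003048 = 310.9 K
Heat flows outward, so T_out = T_in − ΔT = 333 − 310.9 = 22.1 °C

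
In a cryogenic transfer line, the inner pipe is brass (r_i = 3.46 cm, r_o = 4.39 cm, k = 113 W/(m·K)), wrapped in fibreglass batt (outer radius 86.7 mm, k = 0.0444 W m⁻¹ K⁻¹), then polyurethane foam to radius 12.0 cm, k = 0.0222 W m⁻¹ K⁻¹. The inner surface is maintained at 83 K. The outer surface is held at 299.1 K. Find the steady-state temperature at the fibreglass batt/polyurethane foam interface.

Resistance network (inner→outer):
  R'_brass = ln(0.0439/0.0346)/(2πk) = 0.2381/(2π·113) = 3.353×10^-4 m·K/W
  R'_fibreglass batt = ln(0.0867/0.0439)/(2πk) = 0.6805/(2π·0.0444) = 2.439 m·K/W
  R'_polyurethane foam = ln(0.120/0.0867)/(2πk) = 0.3250/(2π·0.0222) = 2.330 m·K/W
ΣR = 3.353×10^-4 + 2.439 + 2.330 = 4.769 m·K/W
Q' = ΔT/ΣR = (83 K − 299.1 K)/4.769 = -45.31 W/m
From the inner boundary to the fibreglass batt/polyurethane foam interface, ΣR_partial = 2.439 m·K/W.
T_interface = T_in − Q'·ΣR_partial = 83 K − (-45.31)(2.439) = 193.5 K

T = 193.5 K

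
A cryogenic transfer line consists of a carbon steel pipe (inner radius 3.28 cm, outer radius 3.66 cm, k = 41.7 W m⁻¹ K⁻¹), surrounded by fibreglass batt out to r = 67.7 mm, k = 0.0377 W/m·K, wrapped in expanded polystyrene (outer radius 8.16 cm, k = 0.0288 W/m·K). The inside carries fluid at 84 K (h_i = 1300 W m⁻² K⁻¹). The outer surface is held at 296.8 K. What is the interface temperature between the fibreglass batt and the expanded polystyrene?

T = 236.3 K

Treat each layer as a resistance in series:
  R'_conv,in = 1/(2πr h) = 1/(2π·0.0328·1300) = 0.003733 m·K/W
  R'_carbon steel = ln(0.0366/0.0328)/(2πk) = 0.1096/(2π·41.7) = 4.184×10^-4 m·K/W
  R'_fibreglass batt = ln(0.0677/0.0366)/(2πk) = 0.6150/(2π·0.0377) = 2.596 m·K/W
  R'_expanded polystyrene = ln(0.0816/0.0677)/(2πk) = 0.1867/(2π·0.0288) = 1.032 m·K/W
ΣR = 0.003733 + 4.184×10^-4 + 2.596 + 1.032 = 3.632 m·K/W
Q' = ΔT/ΣR = (84 K − 296.8 K)/3.632 = -58.59 W/m
From the inner boundary to the fibreglass batt/expanded polystyrene interface, ΣR_partial = 2.600 m·K/W.
T_interface = T_in − Q'·ΣR_partial = 84 K − (-58.59)(2.600) = 236.3 K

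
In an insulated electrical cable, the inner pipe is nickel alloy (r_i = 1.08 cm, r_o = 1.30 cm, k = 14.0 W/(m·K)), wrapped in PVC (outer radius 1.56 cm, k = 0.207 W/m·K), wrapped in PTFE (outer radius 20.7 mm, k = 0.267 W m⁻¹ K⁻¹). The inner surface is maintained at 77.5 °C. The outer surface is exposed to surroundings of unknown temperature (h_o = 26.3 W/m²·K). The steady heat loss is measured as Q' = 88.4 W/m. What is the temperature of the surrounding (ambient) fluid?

T_out = 24.2 °C

Series resistances:
  R'_nickel alloy = ln(0.0130/0.0108)/(2πk) = 0.1854/(2π·14.0) = 0.002108 m·K/W
  R'_PVC = ln(0.0156/0.0130)/(2πk) = 0.1823/(2π·0.207) = 0.1402 m·K/W
  R'_PTFE = ln(0.0207/0.0156)/(2πk) = 0.2829/(2π·0.267) = 0.1686 m·K/W
  R'_conv,out = 1/(2πr h) = 1/(2π·0.0207·26.3) = 0.2923 m·K/W
ΣR = 0.6032 m·K/W
ΔT = Q'·ΣR = 88.4 × 0.6032 = 53.32 K
Heat flows outward, so T_out = T_in − ΔT = 77.5 − 53.32 = 24.2 °C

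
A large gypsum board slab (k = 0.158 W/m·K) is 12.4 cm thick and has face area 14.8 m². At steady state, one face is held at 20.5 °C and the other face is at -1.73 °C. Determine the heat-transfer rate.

Q = kA·ΔT/L = 0.158 × 14.8 × |20.5 °C − -1.73 °C| / 0.124 = 419 W

Q = 419 W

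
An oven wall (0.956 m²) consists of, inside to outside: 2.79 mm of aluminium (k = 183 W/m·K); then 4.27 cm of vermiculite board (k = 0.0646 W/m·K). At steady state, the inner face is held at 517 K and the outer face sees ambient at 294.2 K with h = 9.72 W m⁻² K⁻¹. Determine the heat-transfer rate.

Resistance network (inner→outer):
  R_aluminium = L/(kA) = 0.00279/(183·0.956) = 1.595×10^-5 K/W
  R_vermiculite board = L/(kA) = 0.0427/(0.0646·0.956) = 0.6914 K/W
  R_conv,out = 1/(hA) = 1/(9.72·0.956) = 0.1076 K/W
ΣR = 1.595×10^-5 + 0.6914 + 0.1076 = 0.7990 K/W
Q = ΔT/ΣR = (517 K − 294.2 K)/0.7990 = 279 W

Q = 279 W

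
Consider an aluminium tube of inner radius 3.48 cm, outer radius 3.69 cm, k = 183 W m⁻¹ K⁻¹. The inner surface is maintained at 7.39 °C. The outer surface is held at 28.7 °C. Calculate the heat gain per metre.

Q' = 2πk·ΔT/ln(r₂/r₁) = 2π × 183 × 21.31 / ln(0.0369/0.0348) = 4.18×10^5 W/m

Q' = 418 kW/m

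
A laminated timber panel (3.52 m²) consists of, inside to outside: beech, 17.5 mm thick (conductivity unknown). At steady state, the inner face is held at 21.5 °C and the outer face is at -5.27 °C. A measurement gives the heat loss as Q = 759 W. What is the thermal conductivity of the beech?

k = 0.141 W/m·K

ΣR = ΔT/Q = |21.5 − -5.27|/759 = 0.03527 K/W
L/(kA) = 0.03527 ⇒ k = 0.0175/(0.03527·3.52) = 0.141 W/m·K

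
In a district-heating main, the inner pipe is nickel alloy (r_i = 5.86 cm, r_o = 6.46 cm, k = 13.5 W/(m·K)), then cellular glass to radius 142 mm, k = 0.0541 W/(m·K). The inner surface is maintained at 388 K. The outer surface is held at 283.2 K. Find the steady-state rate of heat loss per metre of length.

Q' = 45.2 W/m

Series thermal resistances, inner to outer:
  R'_nickel alloy = ln(0.0646/0.0586)/(2πk) = 0.09748/(2π·13.5) = 0.001149 m·K/W
  R'_cellular glass = ln(0.142/0.0646)/(2πk) = 0.7876/(2π·0.0541) = 2.317 m·K/W
ΣR = 0.001149 + 2.317 = 2.318 m·K/W
Q' = ΔT/ΣR = (388 K − 283.2 K)/2.318 = 45.2 W/m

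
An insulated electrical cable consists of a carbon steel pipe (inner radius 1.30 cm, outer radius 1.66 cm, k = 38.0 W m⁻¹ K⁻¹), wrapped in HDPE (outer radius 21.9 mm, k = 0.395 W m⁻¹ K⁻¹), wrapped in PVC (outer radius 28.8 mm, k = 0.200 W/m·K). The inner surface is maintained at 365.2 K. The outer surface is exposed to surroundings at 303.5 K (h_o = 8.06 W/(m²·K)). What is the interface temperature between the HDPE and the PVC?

Series thermal resistances, inner to outer:
  R'_carbon steel = ln(0.0166/0.0130)/(2πk) = 0.2445/(2π·38.0) = 0.001024 m·K/W
  R'_HDPE = ln(0.0219/0.0166)/(2πk) = 0.2771/(2π·0.395) = 0.1116 m·K/W
  R'_PVC = ln(0.0288/0.0219)/(2πk) = 0.2739/(2π·0.200) = 0.2180 m·K/W
  R'_conv,out = 1/(2πr h) = 1/(2π·0.0288·8.06) = 0.6856 m·K/W
ΣR = 0.001024 + 0.1116 + 0.2180 + 0.6856 = 1.016 m·K/W
Q' = ΔT/ΣR = (365.2 K − 303.5 K)/1.016 = 60.73 W/m
From the inner boundary to the HDPE/PVC interface, ΣR_partial = 0.1126 m·K/W.
T_interface = T_in − Q'·ΣR_partial = 365.2 K − (60.73)(0.1126) = 358.4 K

T = 358.4 K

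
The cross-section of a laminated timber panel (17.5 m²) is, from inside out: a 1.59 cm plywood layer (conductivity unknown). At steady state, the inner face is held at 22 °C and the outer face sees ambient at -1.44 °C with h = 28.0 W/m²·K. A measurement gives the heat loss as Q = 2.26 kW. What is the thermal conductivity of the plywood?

k = 0.109 W/m·K

ΣR = ΔT/Q = |22 − -1.44|/2260 = 0.01037 K/W
Known resistances:
  R_conv,out = 1/(hA) = 1/(28.0·17.5) = 0.002041 K/W
R_plywood = ΣR − ΣR_known = 0.01037 − 0.002041 = 0.008329 K/W
L/(kA) = 0.008329 ⇒ k = 0.0159/(0.008329·17.5) = 0.109 W/m·K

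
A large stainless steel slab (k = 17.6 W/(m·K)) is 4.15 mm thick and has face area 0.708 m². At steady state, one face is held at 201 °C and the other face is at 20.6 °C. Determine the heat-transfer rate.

Q = 542 kW

Q = kA·ΔT/L = 17.6 × 0.708 × |201 °C − 20.6 °C| / 0.00415 = 5.42×10^5 W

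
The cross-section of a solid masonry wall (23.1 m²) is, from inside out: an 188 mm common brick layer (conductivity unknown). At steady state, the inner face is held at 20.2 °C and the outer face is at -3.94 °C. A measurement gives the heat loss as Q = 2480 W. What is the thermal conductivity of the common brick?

k = 0.836 W/m·K

ΣR = ΔT/Q = |20.2 − -3.94|/2480 = 0.009734 K/W
L/(kA) = 0.009734 ⇒ k = 0.188/(0.009734·23.1) = 0.836 W/m·K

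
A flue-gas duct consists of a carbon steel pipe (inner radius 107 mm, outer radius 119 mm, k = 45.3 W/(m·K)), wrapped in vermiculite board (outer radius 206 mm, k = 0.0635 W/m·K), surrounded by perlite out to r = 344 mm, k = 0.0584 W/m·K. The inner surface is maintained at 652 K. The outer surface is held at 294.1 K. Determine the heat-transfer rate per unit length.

Q' = 129 W/m

Treat each layer as a resistance in series:
  R'_carbon steel = ln(0.119/0.107)/(2πk) = 0.1063/(2π·45.3) = 3.735×10^-4 m·K/W
  R'_vermiculite board = ln(0.206/0.119)/(2πk) = 0.5488/(2π·0.0635) = 1.375 m·K/W
  R'_perlite = ln(0.344/0.206)/(2πk) = 0.5128/(2π·0.0584) = 1.397 m·K/W
ΣR = 3.735×10^-4 + 1.375 + 1.397 = 2.772 m·K/W
Q' = ΔT/ΣR = (652 K − 294.1 K)/2.772 = 129 W/m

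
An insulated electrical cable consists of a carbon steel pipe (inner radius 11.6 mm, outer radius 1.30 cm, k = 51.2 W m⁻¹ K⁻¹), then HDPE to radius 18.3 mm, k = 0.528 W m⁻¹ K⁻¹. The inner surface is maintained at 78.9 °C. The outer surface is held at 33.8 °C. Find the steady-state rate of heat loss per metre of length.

Treat each layer as a resistance in series:
  R'_carbon steel = ln(0.0130/0.0116)/(2πk) = 0.1139/(2π·51.2) = 3.542×10^-4 m·K/W
  R'_HDPE = ln(0.0183/0.0130)/(2πk) = 0.3420/(2π·0.528) = 0.1031 m·K/W
ΣR = 3.542×10^-4 + 0.1031 = 0.1035 m·K/W
Q' = ΔT/ΣR = (78.9 °C − 33.8 °C)/0.1035 = 436 W/m

Q' = 436 W/m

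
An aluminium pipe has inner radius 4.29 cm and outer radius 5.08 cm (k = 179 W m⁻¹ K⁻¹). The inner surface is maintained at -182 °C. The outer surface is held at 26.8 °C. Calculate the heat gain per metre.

Q' = 2πk·ΔT/ln(r₂/r₁) = 2π × 179 × 208.8 / ln(0.0508/0.0429) = 1.39×10^6 W/m

Q' = 1.39×10^6 W/m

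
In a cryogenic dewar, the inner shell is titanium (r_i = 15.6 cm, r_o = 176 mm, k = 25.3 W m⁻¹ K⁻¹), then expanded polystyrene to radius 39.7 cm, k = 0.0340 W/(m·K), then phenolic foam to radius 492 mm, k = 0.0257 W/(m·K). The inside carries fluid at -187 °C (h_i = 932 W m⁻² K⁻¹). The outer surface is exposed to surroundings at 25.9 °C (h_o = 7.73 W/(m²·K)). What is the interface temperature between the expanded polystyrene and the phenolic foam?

T = -10.9 °C

Series thermal resistances, inner to outer:
  R_conv,in = 1/(4πr²h) = 1/(4π·0.156²·932) = 0.003509 K/W
  R_titanium = (1/0.156 − 1/0.176)/(4πk) = 0.7284/(4π·25.3) = 0.002291 K/W
  R_expanded polystyrene = (1/0.176 − 1/0.397)/(4πk) = 3.163/(4π·0.0340) = 7.403 K/W
  R_phenolic foam = (1/0.397 − 1/0.492)/(4πk) = 0.4864/(4π·0.0257) = 1.506 K/W
  R_conv,out = 1/(4πr²h) = 1/(4π·0.492²·7.73) = 0.04253 K/W
ΣR = 0.003509 + 0.002291 + 7.403 + 1.506 + 0.04253 = 8.957 K/W
Q = ΔT/ΣR = (-187 °C − 25.9 °C)/8.957 = -23.77 W
From the inner boundary to the expanded polystyrene/phenolic foam interface, ΣR_partial = 7.409 K/W.
T_interface = T_in − Q·ΣR_partial = -187 °C − (-23.77)(7.409) = -10.9 °C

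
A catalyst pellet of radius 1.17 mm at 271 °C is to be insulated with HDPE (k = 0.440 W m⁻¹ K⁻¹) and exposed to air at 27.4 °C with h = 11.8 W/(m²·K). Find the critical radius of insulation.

r_cr = 7.46 cm

For a sphere, r_cr = 2k_ins/h = 2·0.440/11.8 = 0.0746 m = 7.46 cm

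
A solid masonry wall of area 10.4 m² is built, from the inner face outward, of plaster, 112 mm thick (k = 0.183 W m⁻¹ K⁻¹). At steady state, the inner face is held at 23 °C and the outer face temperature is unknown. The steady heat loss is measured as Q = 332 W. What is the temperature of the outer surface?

Series resistances:
  R_plaster = L/(kA) = 0.112/(0.183·10.4) = 0.05885 K/W
ΣR = 0.05885 K/W
ΔT = Q·ΣR = 332 × 0.05885 = 19.54 K
Heat flows outward, so T_out = T_in − ΔT = 23 − 19.54 = 3.46 °C

T_out = 3.46 °C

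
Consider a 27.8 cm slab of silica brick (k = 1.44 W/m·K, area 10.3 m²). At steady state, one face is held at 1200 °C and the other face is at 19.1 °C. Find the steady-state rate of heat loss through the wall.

Q = kA·ΔT/L = 1.44 × 10.3 × |1200 °C − 19.1 °C| / 0.278 = 63000 W

Q = 63.0 kW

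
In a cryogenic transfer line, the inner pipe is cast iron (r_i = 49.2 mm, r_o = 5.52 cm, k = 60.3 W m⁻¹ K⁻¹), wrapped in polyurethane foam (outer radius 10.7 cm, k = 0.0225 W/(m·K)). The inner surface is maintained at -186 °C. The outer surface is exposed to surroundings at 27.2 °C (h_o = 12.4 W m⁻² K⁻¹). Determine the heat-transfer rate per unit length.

Q' = 44.4 W/m

Treat each layer as a resistance in series:
  R'_cast iron = ln(0.0552/0.0492)/(2πk) = 0.1151/(2π·60.3) = 3.037×10^-4 m·K/W
  R'_polyurethane foam = ln(0.107/0.0552)/(2πk) = 0.6619/(2π·0.0225) = 4.682 m·K/W
  R'_conv,out = 1/(2πr h) = 1/(2π·0.107·12.4) = 0.1200 m·K/W
ΣR = 3.037×10^-4 + 4.682 + 0.1200 = 4.802 m·K/W
Q' = ΔT/ΣR = (-186 °C − 27.2 °C)/4.802 = -44.4 W/m
(Negative Q' ⇒ heat flows inward; heat gain = 44.4 W/m.)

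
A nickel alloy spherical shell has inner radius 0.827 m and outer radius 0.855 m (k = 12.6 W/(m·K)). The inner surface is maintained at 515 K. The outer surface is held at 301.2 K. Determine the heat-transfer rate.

Q = 855 kW

Q = 4πk·ΔT/(1/r₁ − 1/r₂) = 4π × 12.6 × 213.8 / (1/0.827 − 1/0.855) = 8.55×10^5 W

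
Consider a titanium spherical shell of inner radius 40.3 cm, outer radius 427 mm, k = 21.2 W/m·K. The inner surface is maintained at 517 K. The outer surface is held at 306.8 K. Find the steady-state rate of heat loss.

Q = 4.02×10^5 W

Q = 4πk·ΔT/(1/r₁ − 1/r₂) = 4π × 21.2 × 210.2 / (1/0.403 − 1/0.427) = 4.02×10^5 W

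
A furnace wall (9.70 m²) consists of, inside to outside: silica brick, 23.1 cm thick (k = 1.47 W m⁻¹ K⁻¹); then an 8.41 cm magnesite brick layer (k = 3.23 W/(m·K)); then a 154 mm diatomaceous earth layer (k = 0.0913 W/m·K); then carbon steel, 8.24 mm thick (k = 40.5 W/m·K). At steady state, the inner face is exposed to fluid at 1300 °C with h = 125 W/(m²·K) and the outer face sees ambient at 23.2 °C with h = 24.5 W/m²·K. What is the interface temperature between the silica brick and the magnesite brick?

Treat each layer as a resistance in series:
  R_conv,in = 1/(hA) = 1/(125·9.70) = 8.247×10^-4 K/W
  R_silica brick = L/(kA) = 0.231/(1.47·9.70) = 0.01620 K/W
  R_magnesite brick = L/(kA) = 0.0841/(3.23·9.70) = 0.002684 K/W
  R_diatomaceous earth = L/(kA) = 0.154/(0.0913·9.70) = 0.1739 K/W
  R_carbon steel = L/(kA) = 0.00824/(40.5·9.70) = 2.097×10^-5 K/W
  R_conv,out = 1/(hA) = 1/(24.5·9.70) = 0.004208 K/W
ΣR = 8.247×10^-4 + 0.01620 + 0.002684 + 0.1739 + 2.097×10^-5 + 0.004208 = 0.1978 K/W
Q = ΔT/ΣR = (1300 °C − 23.2 °C)/0.1978 = 6455 W
From the inner boundary to the silica brick/magnesite brick interface, ΣR_partial = 0.01702 K/W.
T_interface = T_in − Q·ΣR_partial = 1300 °C − (6455)(0.01702) = 1190 °C

T = 1190 °C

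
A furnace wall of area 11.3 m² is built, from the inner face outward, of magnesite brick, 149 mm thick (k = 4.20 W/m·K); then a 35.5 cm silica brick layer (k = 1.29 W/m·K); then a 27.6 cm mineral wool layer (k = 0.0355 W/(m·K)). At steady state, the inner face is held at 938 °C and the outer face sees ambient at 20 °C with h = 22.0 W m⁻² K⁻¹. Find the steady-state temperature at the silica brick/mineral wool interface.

Resistance network (inner→outer):
  R_magnesite brick = L/(kA) = 0.149/(4.20·11.3) = 0.003139 K/W
  R_silica brick = L/(kA) = 0.355/(1.29·11.3) = 0.02435 K/W
  R_mineral wool = L/(kA) = 0.276/(0.0355·11.3) = 0.6880 K/W
  R_conv,out = 1/(hA) = 1/(22.0·11.3) = 0.004023 K/W
ΣR = 0.003139 + 0.02435 + 0.6880 + 0.004023 = 0.7195 K/W
Q = ΔT/ΣR = (938 °C − 20 °C)/0.7195 = 1276 W
From the inner boundary to the silica brick/mineral wool interface, ΣR_partial = 0.02749 K/W.
T_interface = T_in − Q·ΣR_partial = 938 °C − (1276)(0.02749) = 903 °C

T = 903 °C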